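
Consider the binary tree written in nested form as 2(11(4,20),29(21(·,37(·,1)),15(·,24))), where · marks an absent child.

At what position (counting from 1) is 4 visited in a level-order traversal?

4

Level-order visits nodes level by level from the root, left to right within each level.
Level 0: 2
Level 1: 11, 29
Level 2: 4, 20, 21, 15
Level 3: 37, 24
Level 4: 1
Full level-order sequence: 2, 11, 29, 4, 20, 21, 15, 37, 24, 1.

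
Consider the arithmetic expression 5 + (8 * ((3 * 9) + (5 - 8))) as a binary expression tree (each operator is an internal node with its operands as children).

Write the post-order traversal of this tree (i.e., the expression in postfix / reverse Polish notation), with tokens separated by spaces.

5 8 3 9 * 5 8 - + * +

Post-order on an expression tree gives postfix notation: for each operator, emit left operand, right operand, then the operator.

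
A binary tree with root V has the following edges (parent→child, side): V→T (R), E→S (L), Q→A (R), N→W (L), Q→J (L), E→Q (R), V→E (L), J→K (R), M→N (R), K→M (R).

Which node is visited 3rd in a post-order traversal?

N

Post-order visits the left subtree, then the right subtree, then the node.
At V: go left to E.
  At E: go left to S.
    S is a leaf — visit S.
  At E: go right to Q.
    At Q: go left to J.
      At J: no left child.
      At J: go right to K.
        At K: no left child.
        At K: go right to M.
          At M: no left child.
          At M: go right to N.
            At N: go left to W.
              W is a leaf — visit W.
            At N: no right child.
            Visit N.
          Visit M.
        Visit K.
      Visit J.
    At Q: go right to A.
      A is a leaf — visit A.
    Visit Q.
  Visit E.
At V: go right to T.
  T is a leaf — visit T.
Visit V.
Full post-order sequence: S, W, N, M, K, J, A, Q, E, T, V.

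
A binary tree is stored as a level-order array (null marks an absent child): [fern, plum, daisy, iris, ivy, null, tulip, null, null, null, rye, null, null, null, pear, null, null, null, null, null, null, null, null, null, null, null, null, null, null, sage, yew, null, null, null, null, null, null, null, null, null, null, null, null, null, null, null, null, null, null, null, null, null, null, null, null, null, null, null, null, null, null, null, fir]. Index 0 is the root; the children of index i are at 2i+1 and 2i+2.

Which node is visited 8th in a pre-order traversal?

Pre-order visits the node, then its left subtree, then its right subtree.
Visit fern.
At fern: go left to plum.
  Visit plum.
  At plum: go left to iris.
    iris is a leaf — visit iris.
  At plum: go right to ivy.
    Visit ivy.
    At ivy: no left child.
    At ivy: go right to rye.
      rye is a leaf — visit rye.
At fern: go right to daisy.
  Visit daisy.
  At daisy: no left child.
  At daisy: go right to tulip.
    Visit tulip.
    At tulip: no left child.
    At tulip: go right to pear.
      Visit pear.
      At pear: go left to sage.
        sage is a leaf — visit sage.
      At pear: go right to yew.
        Visit yew.
        At yew: no left child.
        At yew: go right to fir.
          fir is a leaf — visit fir.
Full pre-order sequence: fern, plum, iris, ivy, rye, daisy, tulip, pear, sage, yew, fir.

pear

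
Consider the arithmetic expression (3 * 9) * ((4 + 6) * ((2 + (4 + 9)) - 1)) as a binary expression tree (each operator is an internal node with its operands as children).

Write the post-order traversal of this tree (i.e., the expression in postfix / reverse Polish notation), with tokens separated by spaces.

3 9 * 4 6 + 2 4 9 + + 1 - * *

Post-order on an expression tree gives postfix notation: for each operator, emit left operand, right operand, then the operator.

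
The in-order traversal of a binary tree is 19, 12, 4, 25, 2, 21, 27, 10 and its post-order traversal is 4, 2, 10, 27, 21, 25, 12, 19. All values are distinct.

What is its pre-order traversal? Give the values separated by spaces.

The last element of post-order is the root; it splits in-order into left and right subtrees.
Root 19: left subtree has 0 nodes { }, right has 7 {12, 4, 25, 2, 21, 27, 10}.
  Root 12: left subtree has 0 nodes { }, right has 6 {4, 25, 2, 21, 27, 10}.
    Root 25: left subtree has 1 node {4}, right has 4 {2, 21, 27, 10}.
      Root 21: left subtree has 1 node {2}, right has 2 {27, 10}.
        Root 27: left subtree has 0 nodes { }, right has 1 {10}.

19 12 25 4 21 2 27 10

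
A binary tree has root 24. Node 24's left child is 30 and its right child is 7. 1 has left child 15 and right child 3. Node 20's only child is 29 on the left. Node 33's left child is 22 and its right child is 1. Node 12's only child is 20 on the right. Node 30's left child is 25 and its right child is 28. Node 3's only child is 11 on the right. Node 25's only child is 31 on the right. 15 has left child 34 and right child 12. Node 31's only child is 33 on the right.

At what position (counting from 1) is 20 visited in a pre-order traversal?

Pre-order visits the node, then its left subtree, then its right subtree.
Visit 24.
At 24: go left to 30.
  Visit 30.
  At 30: go left to 25.
    Visit 25.
    At 25: no left child.
    At 25: go right to 31.
      Visit 31.
      At 31: no left child.
      At 31: go right to 33.
        Visit 33.
        At 33: go left to 22.
          22 is a leaf — visit 22.
        At 33: go right to 1.
          Visit 1.
          At 1: go left to 15.
            Visit 15.
            At 15: go left to 34.
              34 is a leaf — visit 34.
            At 15: go right to 12.
              Visit 12.
              At 12: no left child.
              At 12: go right to 20.
                Visit 20.
                At 20: go left to 29.
                  29 is a leaf — visit 29.
                At 20: no right child.
          At 1: go right to 3.
            Visit 3.
            At 3: no left child.
            At 3: go right to 11.
              11 is a leaf — visit 11.
  At 30: go right to 28.
    28 is a leaf — visit 28.
At 24: go right to 7.
  7 is a leaf — visit 7.
Full pre-order sequence: 24, 30, 25, 31, 33, 22, 1, 15, 34, 12, 20, 29, 3, 11, 28, 7.

11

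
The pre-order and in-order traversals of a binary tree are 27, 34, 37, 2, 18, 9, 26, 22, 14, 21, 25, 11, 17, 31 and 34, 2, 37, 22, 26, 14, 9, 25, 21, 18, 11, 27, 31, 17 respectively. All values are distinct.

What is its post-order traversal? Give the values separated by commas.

The first element of pre-order is the root; it splits in-order into left and right subtrees.
Root 27: left subtree has 11 nodes {34, 2, 37, 22, 26, 14, 9, 25, 21, 18, 11}, right has 2 {31, 17}.
  Root 34: left subtree has 0 nodes { }, right has 10 {2, 37, 22, 26, 14, 9, 25, 21, 18, 11}.
    Root 37: left subtree has 1 node {2}, right has 8 {22, 26, 14, 9, 25, 21, 18, 11}.
      Root 18: left subtree has 6 nodes {22, 26, 14, 9, 25, 21}, right has 1 {11}.
        Root 9: left subtree has 3 nodes {22, 26, 14}, right has 2 {25, 21}.
          Root 26: left subtree has 1 node {22}, right has 1 {14}.
          Root 21: left subtree has 1 node {25}, right has 0 { }.
  Root 17: left subtree has 1 node {31}, right has 0 { }.

2, 22, 14, 26, 25, 21, 9, 11, 18, 37, 34, 31, 17, 27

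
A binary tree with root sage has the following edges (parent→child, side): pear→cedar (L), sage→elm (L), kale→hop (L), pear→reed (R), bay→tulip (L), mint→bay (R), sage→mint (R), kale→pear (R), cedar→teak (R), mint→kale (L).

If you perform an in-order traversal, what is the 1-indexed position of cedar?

In-order visits the left subtree, then the node, then the right subtree.
At sage: go left to elm.
  elm is a leaf — visit elm.
Visit sage.
At sage: go right to mint.
  At mint: go left to kale.
    At kale: go left to hop.
      hop is a leaf — visit hop.
    Visit kale.
    At kale: go right to pear.
      At pear: go left to cedar.
        At cedar: no left child.
        Visit cedar.
        At cedar: go right to teak.
          teak is a leaf — visit teak.
      Visit pear.
      At pear: go right to reed.
        reed is a leaf — visit reed.
  Visit mint.
  At mint: go right to bay.
    At bay: go left to tulip.
      tulip is a leaf — visit tulip.
    Visit bay.
    At bay: no right child.
Full in-order sequence: elm, sage, hop, kale, cedar, teak, pear, reed, mint, tulip, bay.

5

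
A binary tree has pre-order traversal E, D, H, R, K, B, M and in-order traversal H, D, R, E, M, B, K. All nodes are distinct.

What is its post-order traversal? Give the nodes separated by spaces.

The first element of pre-order is the root; it splits in-order into left and right subtrees.
Root E: left subtree has 3 nodes {H, D, R}, right has 3 {M, B, K}.
  Root D: left subtree has 1 node {H}, right has 1 {R}.
  Root K: left subtree has 2 nodes {M, B}, right has 0 { }.
    Root B: left subtree has 1 node {M}, right has 0 { }.

H R D M B K E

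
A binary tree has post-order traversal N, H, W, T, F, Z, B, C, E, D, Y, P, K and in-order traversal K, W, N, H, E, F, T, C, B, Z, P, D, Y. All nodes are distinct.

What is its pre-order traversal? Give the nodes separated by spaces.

The last element of post-order is the root; it splits in-order into left and right subtrees.
Root K: left subtree has 0 nodes { }, right has 12 {W, N, H, E, F, T, C, B, Z, P, D, Y}.
  Root P: left subtree has 9 nodes {W, N, H, E, F, T, C, B, Z}, right has 2 {D, Y}.
    Root E: left subtree has 3 nodes {W, N, H}, right has 5 {F, T, C, B, Z}.
      Root W: left subtree has 0 nodes { }, right has 2 {N, H}.
        Root H: left subtree has 1 node {N}, right has 0 { }.
      Root C: left subtree has 2 nodes {F, T}, right has 2 {B, Z}.
        Root F: left subtree has 0 nodes { }, right has 1 {T}.
        Root B: left subtree has 0 nodes { }, right has 1 {Z}.
    Root Y: left subtree has 1 node {D}, right has 0 { }.

K P E W H N C F T B Z Y D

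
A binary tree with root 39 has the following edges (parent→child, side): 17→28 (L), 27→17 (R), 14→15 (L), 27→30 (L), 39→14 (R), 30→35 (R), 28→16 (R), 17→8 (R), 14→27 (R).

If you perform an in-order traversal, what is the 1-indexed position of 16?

8

In-order visits the left subtree, then the node, then the right subtree.
At 39: no left child.
Visit 39.
At 39: go right to 14.
  At 14: go left to 15.
    15 is a leaf — visit 15.
  Visit 14.
  At 14: go right to 27.
    At 27: go left to 30.
      At 30: no left child.
      Visit 30.
      At 30: go right to 35.
        35 is a leaf — visit 35.
    Visit 27.
    At 27: go right to 17.
      At 17: go left to 28.
        At 28: no left child.
        Visit 28.
        At 28: go right to 16.
          16 is a leaf — visit 16.
      Visit 17.
      At 17: go right to 8.
        8 is a leaf — visit 8.
Full in-order sequence: 39, 15, 14, 30, 35, 27, 28, 16, 17, 8.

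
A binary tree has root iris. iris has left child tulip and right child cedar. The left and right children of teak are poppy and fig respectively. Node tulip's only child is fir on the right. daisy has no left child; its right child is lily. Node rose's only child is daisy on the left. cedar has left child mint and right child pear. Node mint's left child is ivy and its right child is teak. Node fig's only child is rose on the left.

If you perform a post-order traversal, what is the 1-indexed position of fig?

8

Post-order visits the left subtree, then the right subtree, then the node.
At iris: go left to tulip.
  At tulip: no left child.
  At tulip: go right to fir.
    fir is a leaf — visit fir.
  Visit tulip.
At iris: go right to cedar.
  At cedar: go left to mint.
    At mint: go left to ivy.
      ivy is a leaf — visit ivy.
    At mint: go right to teak.
      At teak: go left to poppy.
        poppy is a leaf — visit poppy.
      At teak: go right to fig.
        At fig: go left to rose.
          At rose: go left to daisy.
            At daisy: no left child.
            At daisy: go right to lily.
              lily is a leaf — visit lily.
            Visit daisy.
          At rose: no right child.
          Visit rose.
        At fig: no right child.
        Visit fig.
      Visit teak.
    Visit mint.
  At cedar: go right to pear.
    pear is a leaf — visit pear.
  Visit cedar.
Visit iris.
Full post-order sequence: fir, tulip, ivy, poppy, lily, daisy, rose, fig, teak, mint, pear, cedar, iris.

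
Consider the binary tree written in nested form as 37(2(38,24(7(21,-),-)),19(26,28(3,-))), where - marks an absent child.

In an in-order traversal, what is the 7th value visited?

26

In-order visits the left subtree, then the node, then the right subtree.
At 37: go left to 2.
  At 2: go left to 38.
    38 is a leaf — visit 38.
  Visit 2.
  At 2: go right to 24.
    At 24: go left to 7.
      At 7: go left to 21.
        21 is a leaf — visit 21.
      Visit 7.
      At 7: no right child.
    Visit 24.
    At 24: no right child.
Visit 37.
At 37: go right to 19.
  At 19: go left to 26.
    26 is a leaf — visit 26.
  Visit 19.
  At 19: go right to 28.
    At 28: go left to 3.
      3 is a leaf — visit 3.
    Visit 28.
    At 28: no right child.
Full in-order sequence: 38, 2, 21, 7, 24, 37, 26, 19, 3, 28.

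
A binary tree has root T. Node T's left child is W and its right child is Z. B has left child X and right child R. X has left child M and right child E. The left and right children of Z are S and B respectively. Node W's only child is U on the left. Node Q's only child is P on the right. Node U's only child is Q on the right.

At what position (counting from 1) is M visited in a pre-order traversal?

10

Pre-order visits the node, then its left subtree, then its right subtree.
Visit T.
At T: go left to W.
  Visit W.
  At W: go left to U.
    Visit U.
    At U: no left child.
    At U: go right to Q.
      Visit Q.
      At Q: no left child.
      At Q: go right to P.
        P is a leaf — visit P.
  At W: no right child.
At T: go right to Z.
  Visit Z.
  At Z: go left to S.
    S is a leaf — visit S.
  At Z: go right to B.
    Visit B.
    At B: go left to X.
      Visit X.
      At X: go left to M.
        M is a leaf — visit M.
      At X: go right to E.
        E is a leaf — visit E.
    At B: go right to R.
      R is a leaf — visit R.
Full pre-order sequence: T, W, U, Q, P, Z, S, B, X, M, E, R.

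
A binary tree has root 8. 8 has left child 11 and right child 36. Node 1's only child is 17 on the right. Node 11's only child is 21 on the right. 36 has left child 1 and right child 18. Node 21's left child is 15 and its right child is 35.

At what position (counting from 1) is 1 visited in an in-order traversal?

In-order visits the left subtree, then the node, then the right subtree.
At 8: go left to 11.
  At 11: no left child.
  Visit 11.
  At 11: go right to 21.
    At 21: go left to 15.
      15 is a leaf — visit 15.
    Visit 21.
    At 21: go right to 35.
      35 is a leaf — visit 35.
Visit 8.
At 8: go right to 36.
  At 36: go left to 1.
    At 1: no left child.
    Visit 1.
    At 1: go right to 17.
      17 is a leaf — visit 17.
  Visit 36.
  At 36: go right to 18.
    18 is a leaf — visit 18.
Full in-order sequence: 11, 15, 21, 35, 8, 1, 17, 36, 18.

6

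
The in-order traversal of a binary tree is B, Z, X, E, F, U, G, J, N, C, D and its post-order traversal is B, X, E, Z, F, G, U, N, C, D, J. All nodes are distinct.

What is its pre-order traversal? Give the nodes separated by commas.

The last element of post-order is the root; it splits in-order into left and right subtrees.
Root J: left subtree has 7 nodes {B, Z, X, E, F, U, G}, right has 3 {N, C, D}.
  Root U: left subtree has 5 nodes {B, Z, X, E, F}, right has 1 {G}.
    Root F: left subtree has 4 nodes {B, Z, X, E}, right has 0 { }.
      Root Z: left subtree has 1 node {B}, right has 2 {X, E}.
        Root E: left subtree has 1 node {X}, right has 0 { }.
  Root D: left subtree has 2 nodes {N, C}, right has 0 { }.
    Root C: left subtree has 1 node {N}, right has 0 { }.

J, U, F, Z, B, E, X, G, D, C, N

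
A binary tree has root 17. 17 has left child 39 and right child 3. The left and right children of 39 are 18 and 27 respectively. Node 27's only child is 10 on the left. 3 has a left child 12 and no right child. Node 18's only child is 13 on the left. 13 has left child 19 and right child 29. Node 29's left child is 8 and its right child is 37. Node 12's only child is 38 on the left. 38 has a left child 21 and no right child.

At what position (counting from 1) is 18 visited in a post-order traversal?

Post-order visits the left subtree, then the right subtree, then the node.
At 17: go left to 39.
  At 39: go left to 18.
    At 18: go left to 13.
      At 13: go left to 19.
        19 is a leaf — visit 19.
      At 13: go right to 29.
        At 29: go left to 8.
          8 is a leaf — visit 8.
        At 29: go right to 37.
          37 is a leaf — visit 37.
        Visit 29.
      Visit 13.
    At 18: no right child.
    Visit 18.
  At 39: go right to 27.
    At 27: go left to 10.
      10 is a leaf — visit 10.
    At 27: no right child.
    Visit 27.
  Visit 39.
At 17: go right to 3.
  At 3: go left to 12.
    At 12: go left to 38.
      At 38: go left to 21.
        21 is a leaf — visit 21.
      At 38: no right child.
      Visit 38.
    At 12: no right child.
    Visit 12.
  At 3: no right child.
  Visit 3.
Visit 17.
Full post-order sequence: 19, 8, 37, 29, 13, 18, 10, 27, 39, 21, 38, 12, 3, 17.

6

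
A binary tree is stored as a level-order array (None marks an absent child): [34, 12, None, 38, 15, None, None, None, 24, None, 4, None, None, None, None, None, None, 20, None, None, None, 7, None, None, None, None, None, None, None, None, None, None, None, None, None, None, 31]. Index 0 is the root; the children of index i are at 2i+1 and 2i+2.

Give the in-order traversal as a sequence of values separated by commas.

38, 20, 31, 24, 12, 15, 7, 4, 34

In-order visits the left subtree, then the node, then the right subtree.
At 34: go left to 12.
  At 12: go left to 38.
    At 38: no left child.
    Visit 38.
    At 38: go right to 24.
      At 24: go left to 20.
        At 20: no left child.
        Visit 20.
        At 20: go right to 31.
          31 is a leaf — visit 31.
      Visit 24.
      At 24: no right child.
  Visit 12.
  At 12: go right to 15.
    At 15: no left child.
    Visit 15.
    At 15: go right to 4.
      At 4: go left to 7.
        7 is a leaf — visit 7.
      Visit 4.
      At 4: no right child.
Visit 34.
At 34: no right child.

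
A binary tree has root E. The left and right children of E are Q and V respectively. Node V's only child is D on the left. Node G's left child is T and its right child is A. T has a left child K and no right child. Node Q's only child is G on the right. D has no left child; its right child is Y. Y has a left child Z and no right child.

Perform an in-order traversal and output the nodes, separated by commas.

In-order visits the left subtree, then the node, then the right subtree.
At E: go left to Q.
  At Q: no left child.
  Visit Q.
  At Q: go right to G.
    At G: go left to T.
      At T: go left to K.
        K is a leaf — visit K.
      Visit T.
      At T: no right child.
    Visit G.
    At G: go right to A.
      A is a leaf — visit A.
Visit E.
At E: go right to V.
  At V: go left to D.
    At D: no left child.
    Visit D.
    At D: go right to Y.
      At Y: go left to Z.
        Z is a leaf — visit Z.
      Visit Y.
      At Y: no right child.
  Visit V.
  At V: no right child.

Q, K, T, G, A, E, D, Z, Y, V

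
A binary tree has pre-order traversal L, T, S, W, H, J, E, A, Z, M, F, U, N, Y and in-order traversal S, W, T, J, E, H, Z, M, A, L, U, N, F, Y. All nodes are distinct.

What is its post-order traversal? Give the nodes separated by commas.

The first element of pre-order is the root; it splits in-order into left and right subtrees.
Root L: left subtree has 9 nodes {S, W, T, J, E, H, Z, M, A}, right has 4 {U, N, F, Y}.
  Root T: left subtree has 2 nodes {S, W}, right has 6 {J, E, H, Z, M, A}.
    Root S: left subtree has 0 nodes { }, right has 1 {W}.
    Root H: left subtree has 2 nodes {J, E}, right has 3 {Z, M, A}.
      Root J: left subtree has 0 nodes { }, right has 1 {E}.
      Root A: left subtree has 2 nodes {Z, M}, right has 0 { }.
        Root Z: left subtree has 0 nodes { }, right has 1 {M}.
  Root F: left subtree has 2 nodes {U, N}, right has 1 {Y}.
    Root U: left subtree has 0 nodes { }, right has 1 {N}.

W, S, E, J, M, Z, A, H, T, N, U, Y, F, L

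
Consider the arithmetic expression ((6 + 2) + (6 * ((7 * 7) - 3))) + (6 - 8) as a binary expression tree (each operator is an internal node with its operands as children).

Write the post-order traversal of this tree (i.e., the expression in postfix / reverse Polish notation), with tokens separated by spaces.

6 2 + 6 7 7 * 3 - * + 6 8 - +

Post-order on an expression tree gives postfix notation: for each operator, emit left operand, right operand, then the operator.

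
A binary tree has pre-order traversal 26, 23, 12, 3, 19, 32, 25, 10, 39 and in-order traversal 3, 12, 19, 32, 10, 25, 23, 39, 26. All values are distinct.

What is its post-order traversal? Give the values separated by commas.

The first element of pre-order is the root; it splits in-order into left and right subtrees.
Root 26: left subtree has 8 nodes {3, 12, 19, 32, 10, 25, 23, 39}, right has 0 { }.
  Root 23: left subtree has 6 nodes {3, 12, 19, 32, 10, 25}, right has 1 {39}.
    Root 12: left subtree has 1 node {3}, right has 4 {19, 32, 10, 25}.
      Root 19: left subtree has 0 nodes { }, right has 3 {32, 10, 25}.
        Root 32: left subtree has 0 nodes { }, right has 2 {10, 25}.
          Root 25: left subtree has 1 node {10}, right has 0 { }.

3, 10, 25, 32, 19, 12, 39, 23, 26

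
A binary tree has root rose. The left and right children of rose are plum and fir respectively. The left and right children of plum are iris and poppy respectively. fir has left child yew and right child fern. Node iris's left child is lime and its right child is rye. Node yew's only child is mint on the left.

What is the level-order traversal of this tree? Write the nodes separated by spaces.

Level-order visits nodes level by level from the root, left to right within each level.
Level 0: rose
Level 1: plum, fir
Level 2: iris, poppy, yew, fern
Level 3: lime, rye, mint

rose plum fir iris poppy yew fern lime rye mint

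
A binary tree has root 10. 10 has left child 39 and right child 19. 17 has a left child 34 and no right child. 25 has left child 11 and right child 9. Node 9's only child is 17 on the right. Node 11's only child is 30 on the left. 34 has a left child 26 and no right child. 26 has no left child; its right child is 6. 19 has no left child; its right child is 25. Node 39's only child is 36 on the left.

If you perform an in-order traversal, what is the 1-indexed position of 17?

12

In-order visits the left subtree, then the node, then the right subtree.
At 10: go left to 39.
  At 39: go left to 36.
    36 is a leaf — visit 36.
  Visit 39.
  At 39: no right child.
Visit 10.
At 10: go right to 19.
  At 19: no left child.
  Visit 19.
  At 19: go right to 25.
    At 25: go left to 11.
      At 11: go left to 30.
        30 is a leaf — visit 30.
      Visit 11.
      At 11: no right child.
    Visit 25.
    At 25: go right to 9.
      At 9: no left child.
      Visit 9.
      At 9: go right to 17.
        At 17: go left to 34.
          At 34: go left to 26.
            At 26: no left child.
            Visit 26.
            At 26: go right to 6.
              6 is a leaf — visit 6.
          Visit 34.
          At 34: no right child.
        Visit 17.
        At 17: no right child.
Full in-order sequence: 36, 39, 10, 19, 30, 11, 25, 9, 26, 6, 34, 17.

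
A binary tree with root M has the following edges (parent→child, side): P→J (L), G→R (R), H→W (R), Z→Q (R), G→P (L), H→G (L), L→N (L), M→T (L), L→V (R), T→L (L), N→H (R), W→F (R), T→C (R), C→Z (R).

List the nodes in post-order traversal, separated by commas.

J, P, R, G, F, W, H, N, V, L, Q, Z, C, T, M

Post-order visits the left subtree, then the right subtree, then the node.
At M: go left to T.
  At T: go left to L.
    At L: go left to N.
      At N: no left child.
      At N: go right to H.
        At H: go left to G.
          At G: go left to P.
            At P: go left to J.
              J is a leaf — visit J.
            At P: no right child.
            Visit P.
          At G: go right to R.
            R is a leaf — visit R.
          Visit G.
        At H: go right to W.
          At W: no left child.
          At W: go right to F.
            F is a leaf — visit F.
          Visit W.
        Visit H.
      Visit N.
    At L: go right to V.
      V is a leaf — visit V.
    Visit L.
  At T: go right to C.
    At C: no left child.
    At C: go right to Z.
      At Z: no left child.
      At Z: go right to Q.
        Q is a leaf — visit Q.
      Visit Z.
    Visit C.
  Visit T.
At M: no right child.
Visit M.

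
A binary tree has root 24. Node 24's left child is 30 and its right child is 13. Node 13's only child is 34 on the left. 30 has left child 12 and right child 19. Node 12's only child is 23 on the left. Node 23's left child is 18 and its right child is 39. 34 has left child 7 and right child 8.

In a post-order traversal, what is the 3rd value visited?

Post-order visits the left subtree, then the right subtree, then the node.
At 24: go left to 30.
  At 30: go left to 12.
    At 12: go left to 23.
      At 23: go left to 18.
        18 is a leaf — visit 18.
      At 23: go right to 39.
        39 is a leaf — visit 39.
      Visit 23.
    At 12: no right child.
    Visit 12.
  At 30: go right to 19.
    19 is a leaf — visit 19.
  Visit 30.
At 24: go right to 13.
  At 13: go left to 34.
    At 34: go left to 7.
      7 is a leaf — visit 7.
    At 34: go right to 8.
      8 is a leaf — visit 8.
    Visit 34.
  At 13: no right child.
  Visit 13.
Visit 24.
Full post-order sequence: 18, 39, 23, 12, 19, 30, 7, 8, 34, 13, 24.

23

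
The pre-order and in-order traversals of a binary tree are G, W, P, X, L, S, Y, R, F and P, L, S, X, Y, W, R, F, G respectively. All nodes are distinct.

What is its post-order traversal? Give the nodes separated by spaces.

The first element of pre-order is the root; it splits in-order into left and right subtrees.
Root G: left subtree has 8 nodes {P, L, S, X, Y, W, R, F}, right has 0 { }.
  Root W: left subtree has 5 nodes {P, L, S, X, Y}, right has 2 {R, F}.
    Root P: left subtree has 0 nodes { }, right has 4 {L, S, X, Y}.
      Root X: left subtree has 2 nodes {L, S}, right has 1 {Y}.
        Root L: left subtree has 0 nodes { }, right has 1 {S}.
    Root R: left subtree has 0 nodes { }, right has 1 {F}.

S L Y X P F R W G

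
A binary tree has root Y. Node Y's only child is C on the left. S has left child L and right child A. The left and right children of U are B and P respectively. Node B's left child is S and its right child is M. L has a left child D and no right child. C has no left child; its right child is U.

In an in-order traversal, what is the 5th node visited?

A

In-order visits the left subtree, then the node, then the right subtree.
At Y: go left to C.
  At C: no left child.
  Visit C.
  At C: go right to U.
    At U: go left to B.
      At B: go left to S.
        At S: go left to L.
          At L: go left to D.
            D is a leaf — visit D.
          Visit L.
          At L: no right child.
        Visit S.
        At S: go right to A.
          A is a leaf — visit A.
      Visit B.
      At B: go right to M.
        M is a leaf — visit M.
    Visit U.
    At U: go right to P.
      P is a leaf — visit P.
Visit Y.
At Y: no right child.
Full in-order sequence: C, D, L, S, A, B, M, U, P, Y.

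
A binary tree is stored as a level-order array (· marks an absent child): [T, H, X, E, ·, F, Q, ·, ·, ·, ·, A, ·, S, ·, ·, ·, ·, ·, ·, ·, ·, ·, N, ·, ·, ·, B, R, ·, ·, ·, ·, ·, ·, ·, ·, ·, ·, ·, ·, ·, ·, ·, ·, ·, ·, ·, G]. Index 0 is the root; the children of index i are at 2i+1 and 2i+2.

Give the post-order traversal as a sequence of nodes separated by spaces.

E H G N A F B R S Q X T

Post-order visits the left subtree, then the right subtree, then the node.
At T: go left to H.
  At H: go left to E.
    E is a leaf — visit E.
  At H: no right child.
  Visit H.
At T: go right to X.
  At X: go left to F.
    At F: go left to A.
      At A: go left to N.
        At N: no left child.
        At N: go right to G.
          G is a leaf — visit G.
        Visit N.
      At A: no right child.
      Visit A.
    At F: no right child.
    Visit F.
  At X: go right to Q.
    At Q: go left to S.
      At S: go left to B.
        B is a leaf — visit B.
      At S: go right to R.
        R is a leaf — visit R.
      Visit S.
    At Q: no right child.
    Visit Q.
  Visit X.
Visit T.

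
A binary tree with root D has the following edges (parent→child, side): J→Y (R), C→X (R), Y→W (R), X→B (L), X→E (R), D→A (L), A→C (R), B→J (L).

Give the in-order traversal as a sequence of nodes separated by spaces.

In-order visits the left subtree, then the node, then the right subtree.
At D: go left to A.
  At A: no left child.
  Visit A.
  At A: go right to C.
    At C: no left child.
    Visit C.
    At C: go right to X.
      At X: go left to B.
        At B: go left to J.
          At J: no left child.
          Visit J.
          At J: go right to Y.
            At Y: no left child.
            Visit Y.
            At Y: go right to W.
              W is a leaf — visit W.
        Visit B.
        At B: no right child.
      Visit X.
      At X: go right to E.
        E is a leaf — visit E.
Visit D.
At D: no right child.

A C J Y W B X E D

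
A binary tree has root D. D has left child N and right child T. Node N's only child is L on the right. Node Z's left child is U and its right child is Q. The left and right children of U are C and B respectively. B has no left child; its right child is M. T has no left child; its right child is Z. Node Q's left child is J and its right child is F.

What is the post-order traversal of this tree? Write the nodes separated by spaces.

Post-order visits the left subtree, then the right subtree, then the node.
At D: go left to N.
  At N: no left child.
  At N: go right to L.
    L is a leaf — visit L.
  Visit N.
At D: go right to T.
  At T: no left child.
  At T: go right to Z.
    At Z: go left to U.
      At U: go left to C.
        C is a leaf — visit C.
      At U: go right to B.
        At B: no left child.
        At B: go right to M.
          M is a leaf — visit M.
        Visit B.
      Visit U.
    At Z: go right to Q.
      At Q: go left to J.
        J is a leaf — visit J.
      At Q: go right to F.
        F is a leaf — visit F.
      Visit Q.
    Visit Z.
  Visit T.
Visit D.

L N C M B U J F Q Z T D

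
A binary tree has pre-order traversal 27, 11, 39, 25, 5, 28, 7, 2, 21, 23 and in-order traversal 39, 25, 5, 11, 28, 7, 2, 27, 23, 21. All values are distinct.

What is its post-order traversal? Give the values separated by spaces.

5 25 39 2 7 28 11 23 21 27

The first element of pre-order is the root; it splits in-order into left and right subtrees.
Root 27: left subtree has 7 nodes {39, 25, 5, 11, 28, 7, 2}, right has 2 {23, 21}.
  Root 11: left subtree has 3 nodes {39, 25, 5}, right has 3 {28, 7, 2}.
    Root 39: left subtree has 0 nodes { }, right has 2 {25, 5}.
      Root 25: left subtree has 0 nodes { }, right has 1 {5}.
    Root 28: left subtree has 0 nodes { }, right has 2 {7, 2}.
      Root 7: left subtree has 0 nodes { }, right has 1 {2}.
  Root 21: left subtree has 1 node {23}, right has 0 { }.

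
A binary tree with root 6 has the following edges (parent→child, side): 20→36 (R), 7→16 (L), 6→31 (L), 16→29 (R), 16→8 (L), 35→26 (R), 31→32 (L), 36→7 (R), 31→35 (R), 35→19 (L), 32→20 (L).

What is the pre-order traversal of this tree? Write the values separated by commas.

Pre-order visits the node, then its left subtree, then its right subtree.
Visit 6.
At 6: go left to 31.
  Visit 31.
  At 31: go left to 32.
    Visit 32.
    At 32: go left to 20.
      Visit 20.
      At 20: no left child.
      At 20: go right to 36.
        Visit 36.
        At 36: no left child.
        At 36: go right to 7.
          Visit 7.
          At 7: go left to 16.
            Visit 16.
            At 16: go left to 8.
              8 is a leaf — visit 8.
            At 16: go right to 29.
              29 is a leaf — visit 29.
          At 7: no right child.
    At 32: no right child.
  At 31: go right to 35.
    Visit 35.
    At 35: go left to 19.
      19 is a leaf — visit 19.
    At 35: go right to 26.
      26 is a leaf — visit 26.
At 6: no right child.

6, 31, 32, 20, 36, 7, 16, 8, 29, 35, 19, 26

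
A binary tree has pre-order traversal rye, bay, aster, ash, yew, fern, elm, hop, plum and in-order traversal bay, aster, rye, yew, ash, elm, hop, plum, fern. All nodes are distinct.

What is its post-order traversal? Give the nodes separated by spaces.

aster bay yew plum hop elm fern ash rye

The first element of pre-order is the root; it splits in-order into left and right subtrees.
Root rye: left subtree has 2 nodes {bay, aster}, right has 6 {yew, ash, elm, hop, plum, fern}.
  Root bay: left subtree has 0 nodes { }, right has 1 {aster}.
  Root ash: left subtree has 1 node {yew}, right has 4 {elm, hop, plum, fern}.
    Root fern: left subtree has 3 nodes {elm, hop, plum}, right has 0 { }.
      Root elm: left subtree has 0 nodes { }, right has 2 {hop, plum}.
        Root hop: left subtree has 0 nodes { }, right has 1 {plum}.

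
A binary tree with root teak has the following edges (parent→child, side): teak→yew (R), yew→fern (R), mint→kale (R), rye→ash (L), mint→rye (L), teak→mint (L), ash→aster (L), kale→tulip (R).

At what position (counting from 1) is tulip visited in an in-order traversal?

6

In-order visits the left subtree, then the node, then the right subtree.
At teak: go left to mint.
  At mint: go left to rye.
    At rye: go left to ash.
      At ash: go left to aster.
        aster is a leaf — visit aster.
      Visit ash.
      At ash: no right child.
    Visit rye.
    At rye: no right child.
  Visit mint.
  At mint: go right to kale.
    At kale: no left child.
    Visit kale.
    At kale: go right to tulip.
      tulip is a leaf — visit tulip.
Visit teak.
At teak: go right to yew.
  At yew: no left child.
  Visit yew.
  At yew: go right to fern.
    fern is a leaf — visit fern.
Full in-order sequence: aster, ash, rye, mint, kale, tulip, teak, yew, fern.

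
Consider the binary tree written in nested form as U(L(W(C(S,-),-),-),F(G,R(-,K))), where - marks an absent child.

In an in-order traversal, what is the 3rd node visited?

In-order visits the left subtree, then the node, then the right subtree.
At U: go left to L.
  At L: go left to W.
    At W: go left to C.
      At C: go left to S.
        S is a leaf — visit S.
      Visit C.
      At C: no right child.
    Visit W.
    At W: no right child.
  Visit L.
  At L: no right child.
Visit U.
At U: go right to F.
  At F: go left to G.
    G is a leaf — visit G.
  Visit F.
  At F: go right to R.
    At R: no left child.
    Visit R.
    At R: go right to K.
      K is a leaf — visit K.
Full in-order sequence: S, C, W, L, U, G, F, R, K.

W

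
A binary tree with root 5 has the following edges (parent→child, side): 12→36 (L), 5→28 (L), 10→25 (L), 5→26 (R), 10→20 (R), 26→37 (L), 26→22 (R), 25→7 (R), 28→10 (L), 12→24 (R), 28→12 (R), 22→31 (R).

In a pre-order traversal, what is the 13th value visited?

31

Pre-order visits the node, then its left subtree, then its right subtree.
Visit 5.
At 5: go left to 28.
  Visit 28.
  At 28: go left to 10.
    Visit 10.
    At 10: go left to 25.
      Visit 25.
      At 25: no left child.
      At 25: go right to 7.
        7 is a leaf — visit 7.
    At 10: go right to 20.
      20 is a leaf — visit 20.
  At 28: go right to 12.
    Visit 12.
    At 12: go left to 36.
      36 is a leaf — visit 36.
    At 12: go right to 24.
      24 is a leaf — visit 24.
At 5: go right to 26.
  Visit 26.
  At 26: go left to 37.
    37 is a leaf — visit 37.
  At 26: go right to 22.
    Visit 22.
    At 22: no left child.
    At 22: go right to 31.
      31 is a leaf — visit 31.
Full pre-order sequence: 5, 28, 10, 25, 7, 20, 12, 36, 24, 26, 37, 22, 31.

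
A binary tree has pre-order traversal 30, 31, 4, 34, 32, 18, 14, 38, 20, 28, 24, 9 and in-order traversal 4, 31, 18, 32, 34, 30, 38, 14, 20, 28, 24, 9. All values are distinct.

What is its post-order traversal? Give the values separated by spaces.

The first element of pre-order is the root; it splits in-order into left and right subtrees.
Root 30: left subtree has 5 nodes {4, 31, 18, 32, 34}, right has 6 {38, 14, 20, 28, 24, 9}.
  Root 31: left subtree has 1 node {4}, right has 3 {18, 32, 34}.
    Root 34: left subtree has 2 nodes {18, 32}, right has 0 { }.
      Root 32: left subtree has 1 node {18}, right has 0 { }.
  Root 14: left subtree has 1 node {38}, right has 4 {20, 28, 24, 9}.
    Root 20: left subtree has 0 nodes { }, right has 3 {28, 24, 9}.
      Root 28: left subtree has 0 nodes { }, right has 2 {24, 9}.
        Root 24: left subtree has 0 nodes { }, right has 1 {9}.

4 18 32 34 31 38 9 24 28 20 14 30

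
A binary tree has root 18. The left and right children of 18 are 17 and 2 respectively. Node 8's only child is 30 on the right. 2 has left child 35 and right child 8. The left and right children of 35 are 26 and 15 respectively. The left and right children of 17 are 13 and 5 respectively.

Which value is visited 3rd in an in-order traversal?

5

In-order visits the left subtree, then the node, then the right subtree.
At 18: go left to 17.
  At 17: go left to 13.
    13 is a leaf — visit 13.
  Visit 17.
  At 17: go right to 5.
    5 is a leaf — visit 5.
Visit 18.
At 18: go right to 2.
  At 2: go left to 35.
    At 35: go left to 26.
      26 is a leaf — visit 26.
    Visit 35.
    At 35: go right to 15.
      15 is a leaf — visit 15.
  Visit 2.
  At 2: go right to 8.
    At 8: no left child.
    Visit 8.
    At 8: go right to 30.
      30 is a leaf — visit 30.
Full in-order sequence: 13, 17, 5, 18, 26, 35, 15, 2, 8, 30.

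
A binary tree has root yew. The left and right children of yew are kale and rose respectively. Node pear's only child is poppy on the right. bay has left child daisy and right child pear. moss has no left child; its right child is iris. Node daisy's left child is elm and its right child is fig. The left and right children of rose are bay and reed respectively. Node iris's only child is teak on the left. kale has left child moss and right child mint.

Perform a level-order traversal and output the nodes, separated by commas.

Level-order visits nodes level by level from the root, left to right within each level.
Level 0: yew
Level 1: kale, rose
Level 2: moss, mint, bay, reed
Level 3: iris, daisy, pear
Level 4: teak, elm, fig, poppy

yew, kale, rose, moss, mint, bay, reed, iris, daisy, pear, teak, elm, fig, poppy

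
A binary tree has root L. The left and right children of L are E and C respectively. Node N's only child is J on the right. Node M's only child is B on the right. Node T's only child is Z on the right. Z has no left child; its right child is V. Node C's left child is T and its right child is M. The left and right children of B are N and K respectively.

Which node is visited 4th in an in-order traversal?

In-order visits the left subtree, then the node, then the right subtree.
At L: go left to E.
  E is a leaf — visit E.
Visit L.
At L: go right to C.
  At C: go left to T.
    At T: no left child.
    Visit T.
    At T: go right to Z.
      At Z: no left child.
      Visit Z.
      At Z: go right to V.
        V is a leaf — visit V.
  Visit C.
  At C: go right to M.
    At M: no left child.
    Visit M.
    At M: go right to B.
      At B: go left to N.
        At N: no left child.
        Visit N.
        At N: go right to J.
          J is a leaf — visit J.
      Visit B.
      At B: go right to K.
        K is a leaf — visit K.
Full in-order sequence: E, L, T, Z, V, C, M, N, J, B, K.

Z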